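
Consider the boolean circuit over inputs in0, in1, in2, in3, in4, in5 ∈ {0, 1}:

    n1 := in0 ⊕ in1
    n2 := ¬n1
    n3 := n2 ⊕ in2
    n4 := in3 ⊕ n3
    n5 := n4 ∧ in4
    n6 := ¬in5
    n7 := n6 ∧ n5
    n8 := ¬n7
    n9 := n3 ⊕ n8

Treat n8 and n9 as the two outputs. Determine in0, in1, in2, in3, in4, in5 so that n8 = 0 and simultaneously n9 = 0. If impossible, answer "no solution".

Check with in0=1 in1=0 in2=0 in3=1 in4=1 in5=0:
n1 = in0 ⊕ in1 = 1 ⊕ 0 = 1
n2 = ¬n1 = ¬1 = 0
n3 = n2 ⊕ in2 = 0 ⊕ 0 = 0
n4 = in3 ⊕ n3 = 1 ⊕ 0 = 1
n5 = n4 ∧ in4 = 1 ∧ 1 = 1
n6 = ¬in5 = ¬0 = 1
n7 = n6 ∧ n5 = 1 ∧ 1 = 1
n8 = ¬n7 = ¬1 = 0
n9 = n3 ⊕ n8 = 0 ⊕ 0 = 0
So n8 = 0 and n9 = 0.

in0=1 in1=0 in2=0 in3=1 in4=1 in5=0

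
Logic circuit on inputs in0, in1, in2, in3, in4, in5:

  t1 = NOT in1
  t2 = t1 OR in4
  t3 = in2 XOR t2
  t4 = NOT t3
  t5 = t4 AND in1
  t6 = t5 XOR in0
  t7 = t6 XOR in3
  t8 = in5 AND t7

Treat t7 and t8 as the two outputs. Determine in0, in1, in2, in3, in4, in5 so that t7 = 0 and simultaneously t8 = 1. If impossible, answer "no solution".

no solution exists

Across all 64 input combinations, none give both t7 = 0 and t8 = 1.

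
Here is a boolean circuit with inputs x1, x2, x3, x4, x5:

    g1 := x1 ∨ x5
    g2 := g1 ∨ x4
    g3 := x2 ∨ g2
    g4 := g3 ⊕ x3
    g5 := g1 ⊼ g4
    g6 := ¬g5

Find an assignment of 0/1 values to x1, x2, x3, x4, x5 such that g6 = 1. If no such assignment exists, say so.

Check with x1=0, x2=0, x3=0, x4=0, x5=1:
g1 = x1 ∨ x5 = 0 ∨ 1 = 1
g2 = g1 ∨ x4 = 1 ∨ 0 = 1
g3 = x2 ∨ g2 = 0 ∨ 1 = 1
g4 = g3 ⊕ x3 = 1 ⊕ 0 = 1
g5 = g1 ⊼ g4 = 1 ⊼ 1 = 0
g6 = ¬g5 = ¬0 = 1
So g6 = 1 as required.

x1=0, x2=0, x3=0, x4=0, x5=1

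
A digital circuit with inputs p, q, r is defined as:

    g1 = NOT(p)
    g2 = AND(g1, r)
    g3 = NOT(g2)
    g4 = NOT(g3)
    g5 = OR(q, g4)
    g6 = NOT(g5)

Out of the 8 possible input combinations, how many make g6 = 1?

3

g6 = NOT(g5) must be 1, so g5 = 0.
g5 = OR(q, g4) must be 0, so both q = 0 and g4 = 0.
Satisfying assignments:
  p=0, q=0, r=0
  p=1, q=0, r=0
  p=1, q=0, r=1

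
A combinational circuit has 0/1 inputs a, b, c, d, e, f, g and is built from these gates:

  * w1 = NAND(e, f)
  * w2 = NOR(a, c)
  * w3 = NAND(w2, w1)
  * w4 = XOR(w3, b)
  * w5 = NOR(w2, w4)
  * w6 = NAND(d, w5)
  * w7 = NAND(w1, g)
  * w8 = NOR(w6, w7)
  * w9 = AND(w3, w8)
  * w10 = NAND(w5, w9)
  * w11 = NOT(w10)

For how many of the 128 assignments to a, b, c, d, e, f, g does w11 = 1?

9

w11 = NOT(w10) must be 1, so w10 = 0.
w10 = NAND(w5, w9) must be 0, so both w5 = 1 and w9 = 1.
w5 = NOR(w2, w4) must be 1, so both w2 = 0 and w4 = 0.
Enumerating the 128 input combinations, 9 give w11 = 1 and 119 give w11 = 0.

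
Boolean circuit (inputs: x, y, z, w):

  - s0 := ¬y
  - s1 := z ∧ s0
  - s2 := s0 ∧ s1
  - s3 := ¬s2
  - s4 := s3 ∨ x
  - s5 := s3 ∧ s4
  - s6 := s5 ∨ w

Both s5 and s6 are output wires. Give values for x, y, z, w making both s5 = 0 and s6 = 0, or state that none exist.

Check with x=1, y=0, z=1, w=0:
s0 = ¬y = ¬0 = 1
s1 = z ∧ s0 = 1 ∧ 1 = 1
s2 = s0 ∧ s1 = 1 ∧ 1 = 1
s3 = ¬s2 = ¬1 = 0
s4 = s3 ∨ x = 0 ∨ 1 = 1
s5 = s3 ∧ s4 = 0 ∧ 1 = 0
s6 = s5 ∨ w = 0 ∨ 0 = 0
So s5 = 0 and s6 = 0.

x=1, y=0, z=1, w=0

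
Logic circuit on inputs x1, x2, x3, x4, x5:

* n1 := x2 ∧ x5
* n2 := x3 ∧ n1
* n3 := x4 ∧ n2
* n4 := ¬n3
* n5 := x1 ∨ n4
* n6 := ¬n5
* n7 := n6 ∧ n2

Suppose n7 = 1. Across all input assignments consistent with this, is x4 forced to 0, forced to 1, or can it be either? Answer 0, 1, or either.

n7 = n6 ∧ n2 must be 1, so both n6 = 1 and n2 = 1.
Every assignment with n7 = 1 has x4 = 1; there are 1 such assignment(s).
  x1=0, x2=1, x3=1, x4=1, x5=1

1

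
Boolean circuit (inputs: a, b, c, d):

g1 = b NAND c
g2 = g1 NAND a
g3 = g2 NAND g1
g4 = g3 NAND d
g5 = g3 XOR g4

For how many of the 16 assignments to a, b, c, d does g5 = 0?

g5 = g3 XOR g4 must be 0, so g3 and g4 are equal.
Satisfying assignments:
  a=0, b=1, c=1, d=0
  a=1, b=0, c=0, d=0
  a=1, b=0, c=1, d=0
  a=1, b=1, c=0, d=0
  a=1, b=1, c=1, d=0

5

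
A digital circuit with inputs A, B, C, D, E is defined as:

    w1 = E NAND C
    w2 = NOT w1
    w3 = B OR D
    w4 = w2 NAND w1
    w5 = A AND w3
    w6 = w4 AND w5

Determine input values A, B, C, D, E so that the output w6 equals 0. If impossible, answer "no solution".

w6 = w4 AND w5 must be 0, so at least one of w4, w5 is 0.
Check with A=0 B=1 C=1 D=1 E=1:
w1 = E NAND C = 1 NAND 1 = 0
w2 = NOT w1 = NOT 0 = 1
w3 = B OR D = 1 OR 1 = 1
w4 = w2 NAND w1 = 1 NAND 0 = 1
w5 = A AND w3 = 0 AND 1 = 0
w6 = w4 AND w5 = 1 AND 0 = 0
So w6 = 0 as required.

A=0 B=1 C=1 D=1 E=1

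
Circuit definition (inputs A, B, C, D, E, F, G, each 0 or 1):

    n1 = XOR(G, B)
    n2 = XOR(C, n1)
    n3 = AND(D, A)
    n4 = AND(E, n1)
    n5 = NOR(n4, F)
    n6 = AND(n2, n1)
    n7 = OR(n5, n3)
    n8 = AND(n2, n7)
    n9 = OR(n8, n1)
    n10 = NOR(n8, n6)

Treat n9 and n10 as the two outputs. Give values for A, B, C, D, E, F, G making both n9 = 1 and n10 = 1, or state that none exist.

A=1 B=1 C=1 D=1 E=1 F=1 G=0

Check with A=1 B=1 C=1 D=1 E=1 F=1 G=0:
n1 = XOR(G, B) = XOR(0, 1) = 1
n2 = XOR(C, n1) = XOR(1, 1) = 0
n3 = AND(D, A) = AND(1, 1) = 1
n4 = AND(E, n1) = AND(1, 1) = 1
n5 = NOR(n4, F) = NOR(1, 1) = 0
n6 = AND(n2, n1) = AND(0, 1) = 0
n7 = OR(n5, n3) = OR(0, 1) = 1
n8 = AND(n2, n7) = AND(0, 1) = 0
n9 = OR(n8, n1) = OR(0, 1) = 1
n10 = NOR(n8, n6) = NOR(0, 0) = 1
So n9 = 1 and n10 = 1.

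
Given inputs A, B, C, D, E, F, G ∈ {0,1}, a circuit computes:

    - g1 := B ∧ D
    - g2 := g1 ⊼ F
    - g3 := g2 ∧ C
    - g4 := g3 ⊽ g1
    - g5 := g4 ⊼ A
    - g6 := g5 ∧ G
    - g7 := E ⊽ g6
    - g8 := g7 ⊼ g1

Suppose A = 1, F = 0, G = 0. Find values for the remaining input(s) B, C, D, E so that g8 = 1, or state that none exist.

Check with A = 1, F = 0, G = 0 and B=0, C=1, D=0, E=0:
g1 = B ∧ D = 0 ∧ 0 = 0
g2 = g1 ⊼ F = 0 ⊼ 0 = 1
g3 = g2 ∧ C = 1 ∧ 1 = 1
g4 = g3 ⊽ g1 = 1 ⊽ 0 = 0
g5 = g4 ⊼ A = 0 ⊼ 1 = 1
g6 = g5 ∧ G = 1 ∧ 0 = 0
g7 = E ⊽ g6 = 0 ⊽ 0 = 1
g8 = g7 ⊼ g1 = 1 ⊼ 0 = 1
So g8 = 1.

B=0, C=1, D=0, E=0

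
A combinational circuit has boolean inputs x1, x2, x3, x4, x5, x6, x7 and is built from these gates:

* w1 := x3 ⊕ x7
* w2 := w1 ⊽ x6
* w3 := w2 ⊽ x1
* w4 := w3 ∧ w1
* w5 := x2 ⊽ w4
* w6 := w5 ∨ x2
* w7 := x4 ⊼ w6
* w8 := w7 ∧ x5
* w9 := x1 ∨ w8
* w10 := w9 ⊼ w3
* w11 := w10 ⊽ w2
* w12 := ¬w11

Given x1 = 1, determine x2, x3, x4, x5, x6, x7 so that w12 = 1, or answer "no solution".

x2=0, x3=1, x4=0, x5=1, x6=0, x7=1

w12 = ¬w11 must be 1, so w11 = 0.
w11 = w10 ⊽ w2 must be 0, so at least one of w10, w2 is 1.
Check with x1 = 1 and x2=0, x3=1, x4=0, x5=1, x6=0, x7=1:
w1 = x3 ⊕ x7 = 1 ⊕ 1 = 0
w2 = w1 ⊽ x6 = 0 ⊽ 0 = 1
w3 = w2 ⊽ x1 = 1 ⊽ 1 = 0
w4 = w3 ∧ w1 = 0 ∧ 0 = 0
w5 = x2 ⊽ w4 = 0 ⊽ 0 = 1
w6 = w5 ∨ x2 = 1 ∨ 0 = 1
w7 = x4 ⊼ w6 = 0 ⊼ 1 = 1
w8 = w7 ∧ x5 = 1 ∧ 1 = 1
w9 = x1 ∨ w8 = 1 ∨ 1 = 1
w10 = w9 ⊼ w3 = 1 ⊼ 0 = 1
w11 = w10 ⊽ w2 = 1 ⊽ 1 = 0
w12 = ¬w11 = ¬0 = 1
So w12 = 1.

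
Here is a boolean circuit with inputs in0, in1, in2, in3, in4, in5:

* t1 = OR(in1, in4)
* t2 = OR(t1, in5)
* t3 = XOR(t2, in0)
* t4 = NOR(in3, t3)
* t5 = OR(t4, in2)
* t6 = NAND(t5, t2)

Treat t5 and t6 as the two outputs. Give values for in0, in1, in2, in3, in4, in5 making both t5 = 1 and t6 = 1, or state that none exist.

Check with in0=1, in1=0, in2=1, in3=1, in4=0, in5=0:
t1 = OR(in1, in4) = OR(0, 0) = 0
t2 = OR(t1, in5) = OR(0, 0) = 0
t3 = XOR(t2, in0) = XOR(0, 1) = 1
t4 = NOR(in3, t3) = NOR(1, 1) = 0
t5 = OR(t4, in2) = OR(0, 1) = 1
t6 = NAND(t5, t2) = NAND(1, 0) = 1
So t5 = 1 and t6 = 1.

in0=1, in1=0, in2=1, in3=1, in4=0, in5=0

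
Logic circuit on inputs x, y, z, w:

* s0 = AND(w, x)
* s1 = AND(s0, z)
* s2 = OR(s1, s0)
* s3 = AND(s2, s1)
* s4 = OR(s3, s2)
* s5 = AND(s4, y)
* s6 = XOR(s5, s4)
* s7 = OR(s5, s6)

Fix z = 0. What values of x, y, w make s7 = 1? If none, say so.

s7 = OR(s5, s6) must be 1, so at least one of s5, s6 is 1.
Check with z = 0 and x=1, y=0, w=1:
s0 = AND(w, x) = AND(1, 1) = 1
s1 = AND(s0, z) = AND(1, 0) = 0
s2 = OR(s1, s0) = OR(0, 1) = 1
s3 = AND(s2, s1) = AND(1, 0) = 0
s4 = OR(s3, s2) = OR(0, 1) = 1
s5 = AND(s4, y) = AND(1, 0) = 0
s6 = XOR(s5, s4) = XOR(0, 1) = 1
s7 = OR(s5, s6) = OR(0, 1) = 1
So s7 = 1.

x=1 y=0 w=1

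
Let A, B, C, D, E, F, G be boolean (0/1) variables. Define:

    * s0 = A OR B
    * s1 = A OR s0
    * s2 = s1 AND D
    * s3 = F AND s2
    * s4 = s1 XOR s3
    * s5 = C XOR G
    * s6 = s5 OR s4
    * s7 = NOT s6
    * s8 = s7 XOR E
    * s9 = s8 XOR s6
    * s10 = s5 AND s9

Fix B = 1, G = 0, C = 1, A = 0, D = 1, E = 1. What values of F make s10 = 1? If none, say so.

With B = 1, G = 0, C = 1, A = 0, D = 1, E = 1 fixed, none of the 2 settings of F give s10 = 1.
For example, with F=1:
s0 = A OR B = 0 OR 1 = 1
s1 = A OR s0 = 0 OR 1 = 1
s2 = s1 AND D = 1 AND 1 = 1
s3 = F AND s2 = 1 AND 1 = 1
s4 = s1 XOR s3 = 1 XOR 1 = 0
s5 = C XOR G = 1 XOR 0 = 1
s6 = s5 OR s4 = 1 OR 0 = 1
s7 = NOT s6 = NOT 1 = 0
s8 = s7 XOR E = 0 XOR 1 = 1
s9 = s8 XOR s6 = 1 XOR 1 = 0
s10 = s5 AND s9 = 1 AND 0 = 0
giving s10 = 0 ≠ 1.

no solution exists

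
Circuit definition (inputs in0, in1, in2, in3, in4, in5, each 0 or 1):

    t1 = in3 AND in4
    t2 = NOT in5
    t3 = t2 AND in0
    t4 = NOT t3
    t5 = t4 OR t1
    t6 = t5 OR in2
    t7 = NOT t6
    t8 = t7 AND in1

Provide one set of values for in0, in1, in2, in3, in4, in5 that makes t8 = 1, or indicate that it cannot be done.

t8 = t7 AND in1 must be 1, so both t7 = 1 and in1 = 1.
t7 = NOT t6 must be 1, so t6 = 0.
Check with in0=1 in1=1 in2=0 in3=0 in4=1 in5=0:
t1 = in3 AND in4 = 0 AND 1 = 0
t2 = NOT in5 = NOT 0 = 1
t3 = t2 AND in0 = 1 AND 1 = 1
t4 = NOT t3 = NOT 1 = 0
t5 = t4 OR t1 = 0 OR 0 = 0
t6 = t5 OR in2 = 0 OR 0 = 0
t7 = NOT t6 = NOT 0 = 1
t8 = t7 AND in1 = 1 AND 1 = 1
So t8 = 1 as required.

in0=1 in1=1 in2=0 in3=0 in4=1 in5=0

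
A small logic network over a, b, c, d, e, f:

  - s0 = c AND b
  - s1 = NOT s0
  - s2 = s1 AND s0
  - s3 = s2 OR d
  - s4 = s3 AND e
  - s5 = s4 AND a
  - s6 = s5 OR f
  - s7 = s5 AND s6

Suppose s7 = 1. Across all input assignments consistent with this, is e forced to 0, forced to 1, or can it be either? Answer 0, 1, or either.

s7 = s5 AND s6 must be 1, so both s5 = 1 and s6 = 1.
Every assignment with s7 = 1 has e = 1; there are 8 such assignment(s).

1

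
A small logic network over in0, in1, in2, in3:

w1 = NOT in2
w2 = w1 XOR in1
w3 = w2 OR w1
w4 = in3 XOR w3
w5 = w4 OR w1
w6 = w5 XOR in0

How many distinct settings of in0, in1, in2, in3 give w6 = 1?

w6 = w5 XOR in0 must be 1, so w5 and in0 differ.
Enumerating the 16 input combinations, 8 give w6 = 1 and 8 give w6 = 0.

8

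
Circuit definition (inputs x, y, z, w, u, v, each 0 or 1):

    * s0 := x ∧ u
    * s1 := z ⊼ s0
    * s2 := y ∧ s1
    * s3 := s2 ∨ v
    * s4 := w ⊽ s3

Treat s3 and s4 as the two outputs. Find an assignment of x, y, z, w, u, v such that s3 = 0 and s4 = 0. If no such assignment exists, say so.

x=0 y=0 z=0 w=1 u=1 v=0

Check with x=0 y=0 z=0 w=1 u=1 v=0:
s0 = x ∧ u = 0 ∧ 1 = 0
s1 = z ⊼ s0 = 0 ⊼ 0 = 1
s2 = y ∧ s1 = 0 ∧ 1 = 0
s3 = s2 ∨ v = 0 ∨ 0 = 0
s4 = w ⊽ s3 = 1 ⊽ 0 = 0
So s3 = 0 and s4 = 0.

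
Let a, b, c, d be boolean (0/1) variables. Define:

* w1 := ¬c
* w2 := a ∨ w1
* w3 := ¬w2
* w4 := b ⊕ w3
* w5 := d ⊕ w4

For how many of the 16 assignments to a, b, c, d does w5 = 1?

w5 = d ⊕ w4 must be 1, so d and w4 differ.
Enumerating the 16 input combinations, 8 give w5 = 1 and 8 give w5 = 0.

8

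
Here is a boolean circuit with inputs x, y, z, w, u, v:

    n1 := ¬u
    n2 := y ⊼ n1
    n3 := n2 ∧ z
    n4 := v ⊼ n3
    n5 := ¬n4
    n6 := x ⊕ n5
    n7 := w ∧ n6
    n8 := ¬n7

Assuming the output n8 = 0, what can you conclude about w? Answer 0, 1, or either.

1

n8 = ¬n7 must be 0, so n7 = 1.
Every assignment with n8 = 0 has w = 1; there are 16 such assignment(s).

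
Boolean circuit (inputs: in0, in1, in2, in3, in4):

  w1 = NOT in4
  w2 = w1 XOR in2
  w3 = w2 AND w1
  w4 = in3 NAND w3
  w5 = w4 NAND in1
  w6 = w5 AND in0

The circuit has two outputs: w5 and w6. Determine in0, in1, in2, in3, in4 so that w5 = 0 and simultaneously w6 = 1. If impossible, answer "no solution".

Across all 32 input combinations, none give both w5 = 0 and w6 = 1.

no solution exists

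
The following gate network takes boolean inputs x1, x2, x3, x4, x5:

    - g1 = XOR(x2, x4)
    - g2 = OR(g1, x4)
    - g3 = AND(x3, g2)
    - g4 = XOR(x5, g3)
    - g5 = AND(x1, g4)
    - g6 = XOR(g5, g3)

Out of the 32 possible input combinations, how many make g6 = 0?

g6 = XOR(g5, g3) must be 0, so g5 and g3 are equal.
Enumerating the 32 input combinations, 18 give g6 = 0 and 14 give g6 = 1.

18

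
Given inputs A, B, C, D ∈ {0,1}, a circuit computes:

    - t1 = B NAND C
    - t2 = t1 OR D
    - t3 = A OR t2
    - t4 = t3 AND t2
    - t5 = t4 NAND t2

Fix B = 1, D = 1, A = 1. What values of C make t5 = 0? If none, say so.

C=0

Check with B = 1, D = 1, A = 1 and C=0:
t1 = B NAND C = 1 NAND 0 = 1
t2 = t1 OR D = 1 OR 1 = 1
t3 = A OR t2 = 1 OR 1 = 1
t4 = t3 AND t2 = 1 AND 1 = 1
t5 = t4 NAND t2 = 1 NAND 1 = 0
So t5 = 0.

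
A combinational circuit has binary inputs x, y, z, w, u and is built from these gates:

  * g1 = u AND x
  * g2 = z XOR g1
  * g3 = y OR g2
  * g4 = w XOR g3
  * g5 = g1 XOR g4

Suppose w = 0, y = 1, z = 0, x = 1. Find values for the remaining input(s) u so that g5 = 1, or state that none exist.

g5 = g1 XOR g4 must be 1, so g1 and g4 differ.
Check with w = 0, y = 1, z = 0, x = 1 and u=0:
g1 = u AND x = 0 AND 1 = 0
g2 = z XOR g1 = 0 XOR 0 = 0
g3 = y OR g2 = 1 OR 0 = 1
g4 = w XOR g3 = 0 XOR 1 = 1
g5 = g1 XOR g4 = 0 XOR 1 = 1
So g5 = 1.

u=0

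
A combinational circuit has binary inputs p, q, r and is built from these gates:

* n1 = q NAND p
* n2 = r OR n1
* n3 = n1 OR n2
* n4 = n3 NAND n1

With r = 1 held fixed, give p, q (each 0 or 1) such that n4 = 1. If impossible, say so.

p=1 q=1

n4 = n3 NAND n1 must be 1, so at least one of n3, n1 is 0.
Check with r = 1 and p=1, q=1:
n1 = q NAND p = 1 NAND 1 = 0
n2 = r OR n1 = 1 OR 0 = 1
n3 = n1 OR n2 = 0 OR 1 = 1
n4 = n3 NAND n1 = 1 NAND 0 = 1
So n4 = 1.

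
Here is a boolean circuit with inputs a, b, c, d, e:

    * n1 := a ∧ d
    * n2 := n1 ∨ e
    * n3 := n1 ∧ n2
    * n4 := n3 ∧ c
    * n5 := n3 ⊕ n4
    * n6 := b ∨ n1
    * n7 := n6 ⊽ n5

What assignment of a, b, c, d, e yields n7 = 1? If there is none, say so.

n7 = n6 ⊽ n5 must be 1, so both n6 = 0 and n5 = 0.
n6 = b ∨ n1 must be 0, so both b = 0 and n1 = 0.
n5 = n3 ⊕ n4 must be 0, so n3 and n4 are equal.
Check with a=0, b=0, c=1, d=1, e=1:
n1 = a ∧ d = 0 ∧ 1 = 0
n2 = n1 ∨ e = 0 ∨ 1 = 1
n3 = n1 ∧ n2 = 0 ∧ 1 = 0
n4 = n3 ∧ c = 0 ∧ 1 = 0
n5 = n3 ⊕ n4 = 0 ⊕ 0 = 0
n6 = b ∨ n1 = 0 ∨ 0 = 0
n7 = n6 ⊽ n5 = 0 ⊽ 0 = 1
So n7 = 1 as required.

a=0, b=0, c=1, d=1, e=1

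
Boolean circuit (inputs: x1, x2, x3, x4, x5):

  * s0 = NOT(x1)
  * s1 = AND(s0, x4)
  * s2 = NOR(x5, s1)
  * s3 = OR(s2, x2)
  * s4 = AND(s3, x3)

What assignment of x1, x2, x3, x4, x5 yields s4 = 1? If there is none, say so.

s4 = AND(s3, x3) must be 1, so both s3 = 1 and x3 = 1.
s3 = OR(s2, x2) must be 1, so at least one of s2, x2 is 1.
Check with x1=1, x2=1, x3=1, x4=1, x5=0:
s0 = NOT(x1) = NOT 1 = 0
s1 = AND(s0, x4) = AND(0, 1) = 0
s2 = NOR(x5, s1) = NOR(0, 0) = 1
s3 = OR(s2, x2) = OR(1, 1) = 1
s4 = AND(s3, x3) = AND(1, 1) = 1
So s4 = 1 as required.

x1=1, x2=1, x3=1, x4=1, x5=0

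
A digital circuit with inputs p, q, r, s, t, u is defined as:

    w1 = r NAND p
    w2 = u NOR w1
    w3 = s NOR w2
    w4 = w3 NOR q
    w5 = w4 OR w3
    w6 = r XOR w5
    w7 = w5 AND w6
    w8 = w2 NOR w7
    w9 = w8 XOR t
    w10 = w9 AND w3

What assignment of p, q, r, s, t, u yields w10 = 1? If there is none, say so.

p=0 q=1 r=0 s=0 t=1 u=0

w10 = w9 AND w3 must be 1, so both w9 = 1 and w3 = 1.
w9 = w8 XOR t must be 1, so w8 and t differ.
w3 = s NOR w2 must be 1, so both s = 0 and w2 = 0.
Check with p=0 q=1 r=0 s=0 t=1 u=0:
w1 = r NAND p = 0 NAND 0 = 1
w2 = u NOR w1 = 0 NOR 1 = 0
w3 = s NOR w2 = 0 NOR 0 = 1
w4 = w3 NOR q = 1 NOR 1 = 0
w5 = w4 OR w3 = 0 OR 1 = 1
w6 = r XOR w5 = 0 XOR 1 = 1
w7 = w5 AND w6 = 1 AND 1 = 1
w8 = w2 NOR w7 = 0 NOR 1 = 0
w9 = w8 XOR t = 0 XOR 1 = 1
w10 = w9 AND w3 = 1 AND 1 = 1
So w10 = 1 as required.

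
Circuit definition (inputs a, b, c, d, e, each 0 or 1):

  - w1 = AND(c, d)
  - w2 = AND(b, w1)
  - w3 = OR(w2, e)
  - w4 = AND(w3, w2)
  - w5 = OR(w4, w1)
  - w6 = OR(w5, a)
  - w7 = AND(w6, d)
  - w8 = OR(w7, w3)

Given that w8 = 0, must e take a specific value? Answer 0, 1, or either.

w8 = OR(w7, w3) must be 0, so both w7 = 0 and w3 = 0.
w7 = AND(w6, d) must be 0, so at least one of w6, d is 0.
Every assignment with w8 = 0 has e = 0; there are 10 such assignment(s).

0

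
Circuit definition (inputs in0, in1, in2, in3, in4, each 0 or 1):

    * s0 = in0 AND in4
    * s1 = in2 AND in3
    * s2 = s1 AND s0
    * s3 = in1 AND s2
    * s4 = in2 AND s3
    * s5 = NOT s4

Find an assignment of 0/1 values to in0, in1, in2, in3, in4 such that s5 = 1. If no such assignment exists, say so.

in0=0, in1=1, in2=1, in3=1, in4=1

s5 = NOT s4 must be 1, so s4 = 0.
Check with in0=0, in1=1, in2=1, in3=1, in4=1:
s0 = in0 AND in4 = 0 AND 1 = 0
s1 = in2 AND in3 = 1 AND 1 = 1
s2 = s1 AND s0 = 1 AND 0 = 0
s3 = in1 AND s2 = 1 AND 0 = 0
s4 = in2 AND s3 = 1 AND 0 = 0
s5 = NOT s4 = NOT 0 = 1
So s5 = 1 as required.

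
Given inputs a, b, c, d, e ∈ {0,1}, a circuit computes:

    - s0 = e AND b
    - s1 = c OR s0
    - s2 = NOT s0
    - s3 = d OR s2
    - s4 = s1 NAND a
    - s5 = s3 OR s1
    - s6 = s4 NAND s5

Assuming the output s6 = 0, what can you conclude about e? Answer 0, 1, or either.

either

Both values of e occur among assignments with s6 = 0:
  e=0: a=0, b=0, c=0, d=0, e=0
  e=1: a=0, b=0, c=0, d=0, e=1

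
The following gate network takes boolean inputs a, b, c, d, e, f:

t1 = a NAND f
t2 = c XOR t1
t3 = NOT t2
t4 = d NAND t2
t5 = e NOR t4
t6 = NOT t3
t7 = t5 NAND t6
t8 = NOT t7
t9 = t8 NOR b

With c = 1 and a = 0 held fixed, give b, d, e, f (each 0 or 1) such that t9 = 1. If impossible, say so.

t9 = t8 NOR b must be 1, so both t8 = 0 and b = 0.
Check with c = 1 and a = 0 and b=0, d=1, e=0, f=1:
t1 = a NAND f = 0 NAND 1 = 1
t2 = c XOR t1 = 1 XOR 1 = 0
t3 = NOT t2 = NOT 0 = 1
t4 = d NAND t2 = 1 NAND 0 = 1
t5 = e NOR t4 = 0 NOR 1 = 0
t6 = NOT t3 = NOT 1 = 0
t7 = t5 NAND t6 = 0 NAND 0 = 1
t8 = NOT t7 = NOT 1 = 0
t9 = t8 NOR b = 0 NOR 0 = 1
So t9 = 1.

b=0, d=1, e=0, f=1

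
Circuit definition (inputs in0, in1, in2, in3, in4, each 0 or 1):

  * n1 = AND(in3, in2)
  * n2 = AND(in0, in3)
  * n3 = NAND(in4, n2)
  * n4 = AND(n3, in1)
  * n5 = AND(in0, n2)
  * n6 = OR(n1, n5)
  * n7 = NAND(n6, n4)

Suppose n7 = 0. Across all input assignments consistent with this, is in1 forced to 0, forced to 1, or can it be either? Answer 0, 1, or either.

n7 = NAND(n6, n4) must be 0, so both n6 = 1 and n4 = 1.
n6 = OR(n1, n5) must be 1, so at least one of n1, n5 is 1.
n4 = AND(n3, in1) must be 1, so both n3 = 1 and in1 = 1.
Every assignment with n7 = 0 has in1 = 1; there are 4 such assignment(s).
  in0=0, in1=1, in2=1, in3=1, in4=0
  in0=0, in1=1, in2=1, in3=1, in4=1
  in0=1, in1=1, in2=0, in3=1, in4=0
  in0=1, in1=1, in2=1, in3=1, in4=0

1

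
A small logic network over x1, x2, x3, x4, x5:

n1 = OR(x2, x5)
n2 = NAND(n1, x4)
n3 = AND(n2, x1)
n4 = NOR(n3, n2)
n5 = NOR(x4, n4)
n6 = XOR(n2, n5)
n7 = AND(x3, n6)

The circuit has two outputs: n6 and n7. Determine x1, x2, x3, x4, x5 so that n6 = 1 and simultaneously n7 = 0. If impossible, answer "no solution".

Check with x1=0, x2=0, x3=0, x4=1, x5=0:
n1 = OR(x2, x5) = OR(0, 0) = 0
n2 = NAND(n1, x4) = NAND(0, 1) = 1
n3 = AND(n2, x1) = AND(1, 0) = 0
n4 = NOR(n3, n2) = NOR(0, 1) = 0
n5 = NOR(x4, n4) = NOR(1, 0) = 0
n6 = XOR(n2, n5) = XOR(1, 0) = 1
n7 = AND(x3, n6) = AND(0, 1) = 0
So n6 = 1 and n7 = 0.

x1=0, x2=0, x3=0, x4=1, x5=0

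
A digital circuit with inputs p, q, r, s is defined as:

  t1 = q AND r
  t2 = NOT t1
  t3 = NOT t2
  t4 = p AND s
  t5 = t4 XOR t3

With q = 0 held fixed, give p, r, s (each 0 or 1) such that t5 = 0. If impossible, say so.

Check with q = 0 and p=0, r=0, s=0:
t1 = q AND r = 0 AND 0 = 0
t2 = NOT t1 = NOT 0 = 1
t3 = NOT t2 = NOT 1 = 0
t4 = p AND s = 0 AND 0 = 0
t5 = t4 XOR t3 = 0 XOR 0 = 0
So t5 = 0.

p=0, r=0, s=0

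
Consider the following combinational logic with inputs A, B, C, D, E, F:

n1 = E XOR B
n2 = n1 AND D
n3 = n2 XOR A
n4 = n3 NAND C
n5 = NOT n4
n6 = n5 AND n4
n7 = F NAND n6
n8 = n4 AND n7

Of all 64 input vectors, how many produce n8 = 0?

n8 = n4 AND n7 must be 0, so at least one of n4, n7 is 0.
Enumerating the 64 input combinations, 16 give n8 = 0 and 48 give n8 = 1.

16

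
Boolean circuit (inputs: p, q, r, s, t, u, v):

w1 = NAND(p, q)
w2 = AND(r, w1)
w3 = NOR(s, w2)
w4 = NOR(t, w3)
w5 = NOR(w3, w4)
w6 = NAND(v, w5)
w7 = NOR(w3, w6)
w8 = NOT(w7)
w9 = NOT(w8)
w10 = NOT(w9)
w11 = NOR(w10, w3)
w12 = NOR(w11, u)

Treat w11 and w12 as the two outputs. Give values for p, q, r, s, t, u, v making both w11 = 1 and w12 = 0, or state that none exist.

p=0, q=1, r=0, s=1, t=1, u=0, v=1

Check with p=0, q=1, r=0, s=1, t=1, u=0, v=1:
w1 = NAND(p, q) = NAND(0, 1) = 1
w2 = AND(r, w1) = AND(0, 1) = 0
w3 = NOR(s, w2) = NOR(1, 0) = 0
w4 = NOR(t, w3) = NOR(1, 0) = 0
w5 = NOR(w3, w4) = NOR(0, 0) = 1
w6 = NAND(v, w5) = NAND(1, 1) = 0
w7 = NOR(w3, w6) = NOR(0, 0) = 1
w8 = NOT(w7) = NOT 1 = 0
w9 = NOT(w8) = NOT 0 = 1
w10 = NOT(w9) = NOT 1 = 0
w11 = NOR(w10, w3) = NOR(0, 0) = 1
w12 = NOR(w11, u) = NOR(1, 0) = 0
So w11 = 1 and w12 = 0.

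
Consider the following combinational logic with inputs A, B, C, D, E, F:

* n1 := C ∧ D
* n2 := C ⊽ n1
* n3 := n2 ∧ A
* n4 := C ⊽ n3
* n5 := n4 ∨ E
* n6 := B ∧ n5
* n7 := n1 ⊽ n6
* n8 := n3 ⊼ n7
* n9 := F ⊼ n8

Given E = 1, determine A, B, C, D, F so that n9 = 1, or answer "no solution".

Check with E = 1 and A=1, B=1, C=0, D=1, F=0:
n1 = C ∧ D = 0 ∧ 1 = 0
n2 = C ⊽ n1 = 0 ⊽ 0 = 1
n3 = n2 ∧ A = 1 ∧ 1 = 1
n4 = C ⊽ n3 = 0 ⊽ 1 = 0
n5 = n4 ∨ E = 0 ∨ 1 = 1
n6 = B ∧ n5 = 1 ∧ 1 = 1
n7 = n1 ⊽ n6 = 0 ⊽ 1 = 0
n8 = n3 ⊼ n7 = 1 ⊼ 0 = 1
n9 = F ⊼ n8 = 0 ⊼ 1 = 1
So n9 = 1.

A=1 B=1 C=0 D=1 F=0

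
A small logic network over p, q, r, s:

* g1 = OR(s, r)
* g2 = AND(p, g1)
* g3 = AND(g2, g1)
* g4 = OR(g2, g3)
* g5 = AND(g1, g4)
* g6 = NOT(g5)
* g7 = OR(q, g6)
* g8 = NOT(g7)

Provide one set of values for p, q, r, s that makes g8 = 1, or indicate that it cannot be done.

p=1 q=0 r=1 s=0

g8 = NOT(g7) must be 1, so g7 = 0.
Check with p=1 q=0 r=1 s=0:
g1 = OR(s, r) = OR(0, 1) = 1
g2 = AND(p, g1) = AND(1, 1) = 1
g3 = AND(g2, g1) = AND(1, 1) = 1
g4 = OR(g2, g3) = OR(1, 1) = 1
g5 = AND(g1, g4) = AND(1, 1) = 1
g6 = NOT(g5) = NOT 1 = 0
g7 = OR(q, g6) = OR(0, 0) = 0
g8 = NOT(g7) = NOT 0 = 1
So g8 = 1 as required.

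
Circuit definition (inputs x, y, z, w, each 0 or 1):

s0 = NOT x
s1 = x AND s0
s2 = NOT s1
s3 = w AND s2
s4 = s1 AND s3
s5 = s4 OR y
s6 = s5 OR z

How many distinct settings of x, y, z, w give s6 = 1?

s6 = s5 OR z must be 1, so at least one of s5, z is 1.
Enumerating the 16 input combinations, 12 give s6 = 1 and 4 give s6 = 0.

12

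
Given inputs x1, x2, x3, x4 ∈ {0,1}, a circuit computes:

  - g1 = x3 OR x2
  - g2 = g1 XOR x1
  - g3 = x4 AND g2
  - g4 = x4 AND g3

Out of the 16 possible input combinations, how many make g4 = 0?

12

g4 = x4 AND g3 must be 0, so at least one of x4, g3 is 0.
Enumerating the 16 input combinations, 12 give g4 = 0 and 4 give g4 = 1.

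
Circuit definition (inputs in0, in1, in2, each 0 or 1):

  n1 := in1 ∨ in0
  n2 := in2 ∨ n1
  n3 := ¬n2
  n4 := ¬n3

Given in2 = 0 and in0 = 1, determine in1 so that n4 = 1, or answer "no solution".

n4 = ¬n3 must be 1, so n3 = 0.
Check with in2 = 0 and in0 = 1 and in1=0:
n1 = in1 ∨ in0 = 0 ∨ 1 = 1
n2 = in2 ∨ n1 = 0 ∨ 1 = 1
n3 = ¬n2 = ¬1 = 0
n4 = ¬n3 = ¬0 = 1
So n4 = 1.

in1=0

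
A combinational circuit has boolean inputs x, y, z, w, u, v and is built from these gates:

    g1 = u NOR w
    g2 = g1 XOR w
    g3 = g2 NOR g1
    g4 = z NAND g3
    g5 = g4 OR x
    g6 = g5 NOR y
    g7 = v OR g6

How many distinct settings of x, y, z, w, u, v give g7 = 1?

g7 = v OR g6 must be 1, so at least one of v, g6 is 1.
Enumerating the 64 input combinations, 33 give g7 = 1 and 31 give g7 = 0.

33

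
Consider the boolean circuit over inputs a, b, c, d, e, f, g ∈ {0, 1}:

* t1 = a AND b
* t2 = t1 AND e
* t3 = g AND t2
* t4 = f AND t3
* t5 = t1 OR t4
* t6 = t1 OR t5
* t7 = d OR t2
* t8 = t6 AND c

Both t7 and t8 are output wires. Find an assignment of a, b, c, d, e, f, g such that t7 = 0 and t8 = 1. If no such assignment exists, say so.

Check with a=1, b=1, c=1, d=0, e=0, f=1, g=0:
t1 = a AND b = 1 AND 1 = 1
t2 = t1 AND e = 1 AND 0 = 0
t3 = g AND t2 = 0 AND 0 = 0
t4 = f AND t3 = 1 AND 0 = 0
t5 = t1 OR t4 = 1 OR 0 = 1
t6 = t1 OR t5 = 1 OR 1 = 1
t7 = d OR t2 = 0 OR 0 = 0
t8 = t6 AND c = 1 AND 1 = 1
So t7 = 0 and t8 = 1.

a=1, b=1, c=1, d=0, e=0, f=1, g=0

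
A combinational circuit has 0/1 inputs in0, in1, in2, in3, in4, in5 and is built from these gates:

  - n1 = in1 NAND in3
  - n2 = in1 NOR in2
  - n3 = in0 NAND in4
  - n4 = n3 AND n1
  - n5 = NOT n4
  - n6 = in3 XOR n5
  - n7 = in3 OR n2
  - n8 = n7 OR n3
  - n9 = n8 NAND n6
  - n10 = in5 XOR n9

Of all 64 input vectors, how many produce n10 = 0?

n10 = in5 XOR n9 must be 0, so in5 and n9 are equal.
Enumerating the 64 input combinations, 32 give n10 = 0 and 32 give n10 = 1.

32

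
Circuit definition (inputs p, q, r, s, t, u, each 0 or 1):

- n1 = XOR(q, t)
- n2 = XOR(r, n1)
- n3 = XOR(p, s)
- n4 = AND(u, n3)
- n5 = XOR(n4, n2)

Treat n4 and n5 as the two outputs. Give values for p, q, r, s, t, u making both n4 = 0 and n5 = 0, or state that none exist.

p=1, q=0, r=1, s=0, t=1, u=0

Check with p=1, q=0, r=1, s=0, t=1, u=0:
n1 = XOR(q, t) = XOR(0, 1) = 1
n2 = XOR(r, n1) = XOR(1, 1) = 0
n3 = XOR(p, s) = XOR(1, 0) = 1
n4 = AND(u, n3) = AND(0, 1) = 0
n5 = XOR(n4, n2) = XOR(0, 0) = 0
So n4 = 0 and n5 = 0.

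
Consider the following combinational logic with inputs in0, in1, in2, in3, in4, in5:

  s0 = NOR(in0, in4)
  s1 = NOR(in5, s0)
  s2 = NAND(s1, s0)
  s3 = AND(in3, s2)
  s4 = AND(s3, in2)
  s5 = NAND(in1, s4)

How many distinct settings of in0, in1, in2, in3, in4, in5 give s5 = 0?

s5 = NAND(in1, s4) must be 0, so both in1 = 1 and s4 = 1.
Enumerating the 64 input combinations, 8 give s5 = 0 and 56 give s5 = 1.

8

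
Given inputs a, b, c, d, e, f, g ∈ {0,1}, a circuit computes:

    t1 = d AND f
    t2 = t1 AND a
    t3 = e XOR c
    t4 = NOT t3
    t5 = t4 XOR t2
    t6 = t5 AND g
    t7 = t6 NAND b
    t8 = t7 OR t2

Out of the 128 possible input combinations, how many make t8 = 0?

14

t8 = t7 OR t2 must be 0, so both t7 = 0 and t2 = 0.
t7 = t6 NAND b must be 0, so both t6 = 1 and b = 1.
Enumerating the 128 input combinations, 14 give t8 = 0 and 114 give t8 = 1.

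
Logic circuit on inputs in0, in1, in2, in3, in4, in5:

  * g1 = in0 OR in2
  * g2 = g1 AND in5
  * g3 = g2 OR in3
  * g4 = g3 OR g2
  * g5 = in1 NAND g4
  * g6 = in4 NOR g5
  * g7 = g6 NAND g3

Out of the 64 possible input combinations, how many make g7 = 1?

53

g7 = g6 NAND g3 must be 1, so at least one of g6, g3 is 0.
Enumerating the 64 input combinations, 53 give g7 = 1 and 11 give g7 = 0.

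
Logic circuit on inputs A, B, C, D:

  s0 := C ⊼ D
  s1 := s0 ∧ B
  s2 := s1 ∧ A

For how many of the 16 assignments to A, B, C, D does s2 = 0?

13

s2 = s1 ∧ A must be 0, so at least one of s1, A is 0.
Enumerating the 16 input combinations, 13 give s2 = 0 and 3 give s2 = 1.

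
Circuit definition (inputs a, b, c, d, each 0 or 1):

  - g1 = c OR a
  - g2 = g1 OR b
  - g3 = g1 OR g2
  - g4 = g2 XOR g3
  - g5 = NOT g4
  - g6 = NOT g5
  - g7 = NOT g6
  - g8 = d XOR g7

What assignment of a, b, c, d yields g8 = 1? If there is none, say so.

a=0, b=0, c=1, d=0

g8 = d XOR g7 must be 1, so d and g7 differ.
Check with a=0, b=0, c=1, d=0:
g1 = c OR a = 1 OR 0 = 1
g2 = g1 OR b = 1 OR 0 = 1
g3 = g1 OR g2 = 1 OR 1 = 1
g4 = g2 XOR g3 = 1 XOR 1 = 0
g5 = NOT g4 = NOT 0 = 1
g6 = NOT g5 = NOT 1 = 0
g7 = NOT g6 = NOT 0 = 1
g8 = d XOR g7 = 0 XOR 1 = 1
So g8 = 1 as required.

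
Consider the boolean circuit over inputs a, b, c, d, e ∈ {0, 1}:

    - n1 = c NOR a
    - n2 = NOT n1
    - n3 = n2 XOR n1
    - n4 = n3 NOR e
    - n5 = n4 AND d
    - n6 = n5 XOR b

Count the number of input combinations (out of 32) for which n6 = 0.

n6 = n5 XOR b must be 0, so n5 and b are equal.
Enumerating the 32 input combinations, 16 give n6 = 0 and 16 give n6 = 1.

16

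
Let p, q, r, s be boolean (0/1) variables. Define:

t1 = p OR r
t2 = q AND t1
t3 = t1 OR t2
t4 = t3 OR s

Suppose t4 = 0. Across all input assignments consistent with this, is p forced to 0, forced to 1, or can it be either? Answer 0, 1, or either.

t4 = t3 OR s must be 0, so both t3 = 0 and s = 0.
Every assignment with t4 = 0 has p = 0; there are 2 such assignment(s).
  p=0, q=0, r=0, s=0
  p=0, q=1, r=0, s=0

0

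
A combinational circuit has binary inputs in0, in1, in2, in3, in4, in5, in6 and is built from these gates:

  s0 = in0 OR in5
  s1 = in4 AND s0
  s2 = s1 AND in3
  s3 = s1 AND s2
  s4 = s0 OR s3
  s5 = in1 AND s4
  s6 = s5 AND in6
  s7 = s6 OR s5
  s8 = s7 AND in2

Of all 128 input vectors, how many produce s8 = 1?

s8 = s7 AND in2 must be 1, so both s7 = 1 and in2 = 1.
Enumerating the 128 input combinations, 24 give s8 = 1 and 104 give s8 = 0.

24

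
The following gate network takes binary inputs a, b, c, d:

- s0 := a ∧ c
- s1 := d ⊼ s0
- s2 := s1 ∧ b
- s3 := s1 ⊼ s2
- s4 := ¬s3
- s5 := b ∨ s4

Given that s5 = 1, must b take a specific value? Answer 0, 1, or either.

s5 = b ∨ s4 must be 1, so at least one of b, s4 is 1.
Every assignment with s5 = 1 has b = 1; there are 8 such assignment(s).

1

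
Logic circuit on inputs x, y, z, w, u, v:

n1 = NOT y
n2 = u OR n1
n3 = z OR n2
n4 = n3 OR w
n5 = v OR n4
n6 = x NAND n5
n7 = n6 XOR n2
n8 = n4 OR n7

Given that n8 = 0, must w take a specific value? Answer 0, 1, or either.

0

n8 = n4 OR n7 must be 0, so both n4 = 0 and n7 = 0.
Every assignment with n8 = 0 has w = 0; there are 1 such assignment(s).
  x=1, y=1, z=0, w=0, u=0, v=1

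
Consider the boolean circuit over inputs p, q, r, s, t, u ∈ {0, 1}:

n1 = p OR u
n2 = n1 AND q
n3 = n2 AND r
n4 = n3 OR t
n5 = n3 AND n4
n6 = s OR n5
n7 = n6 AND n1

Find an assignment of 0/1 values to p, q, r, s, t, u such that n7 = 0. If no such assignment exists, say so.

n7 = n6 AND n1 must be 0, so at least one of n6, n1 is 0.
Check with p=1 q=0 r=1 s=0 t=0 u=0:
n1 = p OR u = 1 OR 0 = 1
n2 = n1 AND q = 1 AND 0 = 0
n3 = n2 AND r = 0 AND 1 = 0
n4 = n3 OR t = 0 OR 0 = 0
n5 = n3 AND n4 = 0 AND 0 = 0
n6 = s OR n5 = 0 OR 0 = 0
n7 = n6 AND n1 = 0 AND 1 = 0
So n7 = 0 as required.

p=1 q=0 r=1 s=0 t=0 u=0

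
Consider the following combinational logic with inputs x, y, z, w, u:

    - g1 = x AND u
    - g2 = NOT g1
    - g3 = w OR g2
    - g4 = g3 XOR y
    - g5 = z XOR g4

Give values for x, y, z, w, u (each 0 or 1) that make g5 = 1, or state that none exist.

x=0 y=0 z=0 w=0 u=1

Check with x=0 y=0 z=0 w=0 u=1:
g1 = x AND u = 0 AND 1 = 0
g2 = NOT g1 = NOT 0 = 1
g3 = w OR g2 = 0 OR 1 = 1
g4 = g3 XOR y = 1 XOR 0 = 1
g5 = z XOR g4 = 0 XOR 1 = 1
So g5 = 1 as required.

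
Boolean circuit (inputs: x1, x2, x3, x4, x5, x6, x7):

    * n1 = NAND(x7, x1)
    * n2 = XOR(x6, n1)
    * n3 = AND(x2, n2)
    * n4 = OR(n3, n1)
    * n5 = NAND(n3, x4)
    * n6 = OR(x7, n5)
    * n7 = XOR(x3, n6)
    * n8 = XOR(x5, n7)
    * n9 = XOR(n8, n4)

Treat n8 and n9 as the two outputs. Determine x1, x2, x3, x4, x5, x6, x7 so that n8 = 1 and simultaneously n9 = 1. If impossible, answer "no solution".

Check with x1=1 x2=1 x3=0 x4=1 x5=0 x6=0 x7=1:
n1 = NAND(x7, x1) = NAND(1, 1) = 0
n2 = XOR(x6, n1) = XOR(0, 0) = 0
n3 = AND(x2, n2) = AND(1, 0) = 0
n4 = OR(n3, n1) = OR(0, 0) = 0
n5 = NAND(n3, x4) = NAND(0, 1) = 1
n6 = OR(x7, n5) = OR(1, 1) = 1
n7 = XOR(x3, n6) = XOR(0, 1) = 1
n8 = XOR(x5, n7) = XOR(0, 1) = 1
n9 = XOR(n8, n4) = XOR(1, 0) = 1
So n8 = 1 and n9 = 1.

x1=1 x2=1 x3=0 x4=1 x5=0 x6=0 x7=1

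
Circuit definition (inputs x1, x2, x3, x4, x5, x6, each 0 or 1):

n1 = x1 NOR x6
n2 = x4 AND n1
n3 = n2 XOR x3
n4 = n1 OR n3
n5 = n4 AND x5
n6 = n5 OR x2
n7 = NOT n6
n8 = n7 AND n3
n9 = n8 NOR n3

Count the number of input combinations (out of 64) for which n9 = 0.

n9 = n8 NOR n3 must be 0, so at least one of n8, n3 is 1.
Enumerating the 64 input combinations, 32 give n9 = 0 and 32 give n9 = 1.

32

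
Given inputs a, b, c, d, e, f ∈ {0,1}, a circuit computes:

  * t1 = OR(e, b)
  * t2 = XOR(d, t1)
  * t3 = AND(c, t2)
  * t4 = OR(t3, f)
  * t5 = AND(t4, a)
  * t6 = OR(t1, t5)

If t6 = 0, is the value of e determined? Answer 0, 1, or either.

t6 = OR(t1, t5) must be 0, so both t1 = 0 and t5 = 0.
t1 = OR(e, b) must be 0, so both e = 0 and b = 0.
t5 = AND(t4, a) must be 0, so at least one of t4, a is 0.
Every assignment with t6 = 0 has e = 0; there are 11 such assignment(s).

0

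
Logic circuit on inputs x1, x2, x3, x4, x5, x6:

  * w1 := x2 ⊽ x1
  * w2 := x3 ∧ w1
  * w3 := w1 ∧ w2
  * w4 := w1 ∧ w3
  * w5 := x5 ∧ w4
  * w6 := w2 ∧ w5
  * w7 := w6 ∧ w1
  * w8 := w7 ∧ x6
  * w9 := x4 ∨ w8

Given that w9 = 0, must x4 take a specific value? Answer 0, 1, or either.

0

w9 = x4 ∨ w8 must be 0, so both x4 = 0 and w8 = 0.
w8 = w7 ∧ x6 must be 0, so at least one of w7, x6 is 0.
Every assignment with w9 = 0 has x4 = 0; there are 31 such assignment(s).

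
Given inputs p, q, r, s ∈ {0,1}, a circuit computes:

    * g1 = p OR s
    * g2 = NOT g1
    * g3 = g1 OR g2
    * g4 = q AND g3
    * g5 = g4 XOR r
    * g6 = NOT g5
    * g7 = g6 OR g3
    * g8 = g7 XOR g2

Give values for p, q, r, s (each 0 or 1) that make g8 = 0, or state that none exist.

g8 = g7 XOR g2 must be 0, so g7 and g2 are equal.
Check with p=0, q=1, r=1, s=0:
g1 = p OR s = 0 OR 0 = 0
g2 = NOT g1 = NOT 0 = 1
g3 = g1 OR g2 = 0 OR 1 = 1
g4 = q AND g3 = 1 AND 1 = 1
g5 = g4 XOR r = 1 XOR 1 = 0
g6 = NOT g5 = NOT 0 = 1
g7 = g6 OR g3 = 1 OR 1 = 1
g8 = g7 XOR g2 = 1 XOR 1 = 0
So g8 = 0 as required.

p=0, q=1, r=1, s=0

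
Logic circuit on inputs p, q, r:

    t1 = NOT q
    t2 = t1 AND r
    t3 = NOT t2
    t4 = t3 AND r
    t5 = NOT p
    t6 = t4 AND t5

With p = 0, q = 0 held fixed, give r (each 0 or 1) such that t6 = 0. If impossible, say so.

t6 = t4 AND t5 must be 0, so at least one of t4, t5 is 0.
Check with p = 0, q = 0 and r=1:
t1 = NOT q = NOT 0 = 1
t2 = t1 AND r = 1 AND 1 = 1
t3 = NOT t2 = NOT 1 = 0
t4 = t3 AND r = 0 AND 1 = 0
t5 = NOT p = NOT 0 = 1
t6 = t4 AND t5 = 0 AND 1 = 0
So t6 = 0.

r=1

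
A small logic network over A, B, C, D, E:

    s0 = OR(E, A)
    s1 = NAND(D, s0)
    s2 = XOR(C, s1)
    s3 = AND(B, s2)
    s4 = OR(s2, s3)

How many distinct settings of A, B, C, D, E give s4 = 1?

16

s4 = OR(s2, s3) must be 1, so at least one of s2, s3 is 1.
Enumerating the 32 input combinations, 16 give s4 = 1 and 16 give s4 = 0.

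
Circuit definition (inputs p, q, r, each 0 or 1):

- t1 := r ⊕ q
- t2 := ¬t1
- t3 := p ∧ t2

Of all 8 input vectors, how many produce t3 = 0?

6

t3 = p ∧ t2 must be 0, so at least one of p, t2 is 0.
Satisfying assignments:
  p=0, q=0, r=0
  p=0, q=0, r=1
  p=0, q=1, r=0
  p=0, q=1, r=1
  p=1, q=0, r=1
  p=1, q=1, r=0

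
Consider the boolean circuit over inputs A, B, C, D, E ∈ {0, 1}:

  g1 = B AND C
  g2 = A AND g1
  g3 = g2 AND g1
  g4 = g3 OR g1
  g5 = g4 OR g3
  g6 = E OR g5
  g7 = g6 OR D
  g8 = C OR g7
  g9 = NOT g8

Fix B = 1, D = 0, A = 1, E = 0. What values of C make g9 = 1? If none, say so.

C=0

g9 = NOT g8 must be 1, so g8 = 0.
Check with B = 1, D = 0, A = 1, E = 0 and C=0:
g1 = B AND C = 1 AND 0 = 0
g2 = A AND g1 = 1 AND 0 = 0
g3 = g2 AND g1 = 0 AND 0 = 0
g4 = g3 OR g1 = 0 OR 0 = 0
g5 = g4 OR g3 = 0 OR 0 = 0
g6 = E OR g5 = 0 OR 0 = 0
g7 = g6 OR D = 0 OR 0 = 0
g8 = C OR g7 = 0 OR 0 = 0
g9 = NOT g8 = NOT 0 = 1
So g9 = 1.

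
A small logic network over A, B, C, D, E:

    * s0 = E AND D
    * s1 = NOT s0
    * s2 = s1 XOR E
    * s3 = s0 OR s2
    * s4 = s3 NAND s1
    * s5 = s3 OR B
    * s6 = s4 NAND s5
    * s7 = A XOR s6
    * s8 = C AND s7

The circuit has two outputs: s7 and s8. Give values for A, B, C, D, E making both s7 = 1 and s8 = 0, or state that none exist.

Check with A=1 B=0 C=0 D=1 E=1:
s0 = E AND D = 1 AND 1 = 1
s1 = NOT s0 = NOT 1 = 0
s2 = s1 XOR E = 0 XOR 1 = 1
s3 = s0 OR s2 = 1 OR 1 = 1
s4 = s3 NAND s1 = 1 NAND 0 = 1
s5 = s3 OR B = 1 OR 0 = 1
s6 = s4 NAND s5 = 1 NAND 1 = 0
s7 = A XOR s6 = 1 XOR 0 = 1
s8 = C AND s7 = 0 AND 1 = 0
So s7 = 1 and s8 = 0.

A=1 B=0 C=0 D=1 E=1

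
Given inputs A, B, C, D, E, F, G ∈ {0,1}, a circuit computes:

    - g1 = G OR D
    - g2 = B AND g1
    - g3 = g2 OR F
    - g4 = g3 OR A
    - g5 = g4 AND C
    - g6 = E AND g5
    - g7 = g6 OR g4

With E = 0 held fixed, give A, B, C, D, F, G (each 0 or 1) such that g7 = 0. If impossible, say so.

Check with E = 0 and A=0, B=0, C=1, D=1, F=0, G=0:
g1 = G OR D = 0 OR 1 = 1
g2 = B AND g1 = 0 AND 1 = 0
g3 = g2 OR F = 0 OR 0 = 0
g4 = g3 OR A = 0 OR 0 = 0
g5 = g4 AND C = 0 AND 1 = 0
g6 = E AND g5 = 0 AND 0 = 0
g7 = g6 OR g4 = 0 OR 0 = 0
So g7 = 0.

A=0 B=0 C=1 D=1 F=0 G=0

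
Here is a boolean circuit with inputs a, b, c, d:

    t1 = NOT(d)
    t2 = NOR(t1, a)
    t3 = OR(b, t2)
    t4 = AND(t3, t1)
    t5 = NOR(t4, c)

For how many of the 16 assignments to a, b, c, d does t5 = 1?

t5 = NOR(t4, c) must be 1, so both t4 = 0 and c = 0.
t4 = AND(t3, t1) must be 0, so at least one of t3, t1 is 0.
Satisfying assignments:
  a=0, b=0, c=0, d=0
  a=0, b=0, c=0, d=1
  a=0, b=1, c=0, d=1
  a=1, b=0, c=0, d=0
  a=1, b=0, c=0, d=1
  a=1, b=1, c=0, d=1

6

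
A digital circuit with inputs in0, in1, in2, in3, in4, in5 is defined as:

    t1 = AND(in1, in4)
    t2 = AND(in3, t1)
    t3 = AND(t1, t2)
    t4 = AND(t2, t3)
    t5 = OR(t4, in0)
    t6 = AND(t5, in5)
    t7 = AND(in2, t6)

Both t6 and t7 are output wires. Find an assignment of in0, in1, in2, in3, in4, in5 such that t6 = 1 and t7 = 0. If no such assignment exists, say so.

Check with in0=1, in1=1, in2=0, in3=0, in4=1, in5=1:
t1 = AND(in1, in4) = AND(1, 1) = 1
t2 = AND(in3, t1) = AND(0, 1) = 0
t3 = AND(t1, t2) = AND(1, 0) = 0
t4 = AND(t2, t3) = AND(0, 0) = 0
t5 = OR(t4, in0) = OR(0, 1) = 1
t6 = AND(t5, in5) = AND(1, 1) = 1
t7 = AND(in2, t6) = AND(0, 1) = 0
So t6 = 1 and t7 = 0.

in0=1, in1=1, in2=0, in3=0, in4=1, in5=1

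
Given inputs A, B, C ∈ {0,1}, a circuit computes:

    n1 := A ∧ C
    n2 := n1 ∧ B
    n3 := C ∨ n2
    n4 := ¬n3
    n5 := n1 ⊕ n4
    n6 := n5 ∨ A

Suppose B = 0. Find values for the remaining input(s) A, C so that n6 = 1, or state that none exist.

A=1, C=1

n6 = n5 ∨ A must be 1, so at least one of n5, A is 1.
Check with B = 0 and A=1, C=1:
n1 = A ∧ C = 1 ∧ 1 = 1
n2 = n1 ∧ B = 1 ∧ 0 = 0
n3 = C ∨ n2 = 1 ∨ 0 = 1
n4 = ¬n3 = ¬1 = 0
n5 = n1 ⊕ n4 = 1 ⊕ 0 = 1
n6 = n5 ∨ A = 1 ∨ 1 = 1
So n6 = 1.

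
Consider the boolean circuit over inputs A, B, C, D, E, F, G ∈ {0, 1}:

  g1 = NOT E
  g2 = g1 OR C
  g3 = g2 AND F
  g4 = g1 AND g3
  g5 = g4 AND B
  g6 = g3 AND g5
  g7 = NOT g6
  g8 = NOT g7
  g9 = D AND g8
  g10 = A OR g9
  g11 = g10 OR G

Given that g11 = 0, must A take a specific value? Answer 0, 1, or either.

0

g11 = g10 OR G must be 0, so both g10 = 0 and G = 0.
g10 = A OR g9 must be 0, so both A = 0 and g9 = 0.
g9 = D AND g8 must be 0, so at least one of D, g8 is 0.
Every assignment with g11 = 0 has A = 0; there are 30 such assignment(s).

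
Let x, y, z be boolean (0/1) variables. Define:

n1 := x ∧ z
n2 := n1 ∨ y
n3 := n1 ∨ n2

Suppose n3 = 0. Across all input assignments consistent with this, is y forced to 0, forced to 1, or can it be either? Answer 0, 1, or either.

n3 = n1 ∨ n2 must be 0, so both n1 = 0 and n2 = 0.
n1 = x ∧ z must be 0, so at least one of x, z is 0.
Every assignment with n3 = 0 has y = 0; there are 3 such assignment(s).
  x=0, y=0, z=0
  x=0, y=0, z=1
  x=1, y=0, z=0

0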